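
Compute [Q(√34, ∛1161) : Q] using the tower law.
[Q(√34, ∛1161) : Q] = 6

Let L = Q(√34, ∛1161). Since Q(√34) ⊂ L and [Q(√34):Q] = 2, the tower law gives 2 | [L:Q]. Likewise Q(∛1161) ⊂ L with [Q(∛1161):Q] = 3 (because 1161 is not a perfect cube), so 3 | [L:Q]. As gcd(2,3) = 1, [L:Q] is divisible by 6. Conversely L is generated over Q by √34 and ∛1161, so [L:Q] ≤ 2·3 = 6. Therefore [Q(√34, ∛1161) : Q] = 6.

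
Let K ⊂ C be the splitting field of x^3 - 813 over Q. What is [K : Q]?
[K : Q] = 6

The roots of x^3 - 813 are ∛813, ω∛813, ω^2∛813 where ω = e^(2πi/3) is a primitive cube root of unity, so K = Q(∛813, ω). Now [Q(∛813):Q] = 3 (since 813 is not a perfect cube, x^3 - 813 is irreducible) and [Q(ω):Q] = 2. Both 2 and 3 divide [K:Q], and [K:Q] ≤ 3·2 = 6, so [K:Q] = 6. (Equivalently: Q(∛813) ⊂ R but ω ∉ R, so [K : Q(∛813)] = 2.)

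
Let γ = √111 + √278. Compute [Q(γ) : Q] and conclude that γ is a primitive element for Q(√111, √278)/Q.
[Q(γ) : Q] = 4 (equivalently, Q(γ) = Q(√111, √278))

Obviously Q(γ) ⊆ Q(√111, √278), and [Q(√111, √278):Q] = 4 (since 111, 278 are distinct squarefree integers > 1 with 30858 not a perfect square). To show equality we compute the minimal polynomial of γ. From γ = √111 + √278: γ^2 = 111 + 2√(30858) + 278 = 389 + 2√(30858), so γ^2 - 389 = 2√(30858); squaring, (γ^2 - 389)^2 = 4·30858, i.e. γ^4 - 778γ^2 + 151321 - 123432 = 0, i.e. γ^4 - 778γ^2 + 27889 = 0. So γ is a root of x^4 - 778x^2 + 27889. This polynomial is irreducible over Q: it has no rational root (each ±√111 ± √278 is irrational), and any factorization into two quadratics over Q would force √(30858) ∈ Q (pairing opposite roots) or √111, √278 ∈ Q (other pairings), all impossible. Hence [Q(γ):Q] = 4 = [Q(√111, √278):Q], so Q(γ) = Q(√111, √278).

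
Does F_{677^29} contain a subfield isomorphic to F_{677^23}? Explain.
No: F_{677^23} is not a subfield of F_{677^29}

F_{p^m} embeds in F_{p^n} iff m | n. Here 23 ∤ 29 (since 29 = 1·23 + 6 with remainder 6 ≠ 0), so F_{677^23} is not a subfield of F_{677^29}. Equivalently: if it were, the tower law would give 23 = [F_{677^23}:F_677] dividing [F_{677^29}:F_677] = 29, contradiction.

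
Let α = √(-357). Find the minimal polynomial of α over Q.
m_α(x) = x^2 + 357

α satisfies α^2 + 357 = 0, so x^2 + 357 annihilates α. Since d = -357 is squarefree and ≠ 1, it is not a perfect square in Q, so x^2 + 357 has no rational root and is therefore irreducible over Q (a degree-2 polynomial over a field is irreducible iff it has no root). Hence m_α(x) = x^2 + 357.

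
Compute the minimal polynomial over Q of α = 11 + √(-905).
m_α(x) = x^2 - 22x + 1026

From α - 11 = √(-905), squaring gives (α - 11)^2 = -905, i.e. α^2 - 22α + 121 = -905, so α^2 - 22α + 1026 = 0. The discriminant of x^2 - 22x + 1026 is (-22)^2 - 4·(1026) = 484 - 4104 = -3620, and 4·(-905) is not a perfect square in Q since -905 is squarefree and ≠ 1. Hence x^2 - 22x + 1026 is irreducible over Q and is the minimal polynomial of α.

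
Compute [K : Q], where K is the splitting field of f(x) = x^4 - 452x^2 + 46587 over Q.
[K : Q] = 4

Solving the quadratic in x^2: x^2 = (452 ± √(452^2 - 4·46587))/2 = (452 ± √17956)/2 = (452 ± 134)/2, giving x^2 = 293 or x^2 = 159. So f(x) = (x^2 - 293)(x^2 - 159) and the roots of f are ±√293, ±√159. Hence the splitting field is K = Q(√293, √159). Since 293 and 159 are distinct squarefree integers > 1, their product 46587 is not a perfect square, so √159 ∉ Q(√293). By the tower law [K:Q] = [Q(√293,√159):Q(√293)] · [Q(√293):Q] = 2 · 2 = 4.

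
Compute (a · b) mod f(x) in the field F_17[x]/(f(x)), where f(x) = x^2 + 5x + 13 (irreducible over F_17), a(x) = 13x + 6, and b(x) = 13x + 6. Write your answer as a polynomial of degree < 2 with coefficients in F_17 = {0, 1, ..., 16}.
a · b ≡ 8x + 15 (mod f(x))

Multiply in F_17[x]: a(x)·b(x) = (13x + 6)·(13x + 6) = 16x^2 + 3x + 2. This has degree ≥ 2, so divide by f(x) over F_17: 16x^2 + 3x + 2 = (16)·(x^2 + 5x + 13) + (8x + 15). Hence a·b ≡ 8x + 15 (mod f). (F_17[x]/(f) is a field with 17^2 = 289 elements since f is irreducible of degree 2.)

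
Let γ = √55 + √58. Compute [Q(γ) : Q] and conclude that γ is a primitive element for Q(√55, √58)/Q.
[Q(γ) : Q] = 4 (equivalently, Q(γ) = Q(√55, √58))

Obviously Q(γ) ⊆ Q(√55, √58), and [Q(√55, √58):Q] = 4 (since 55, 58 are distinct squarefree integers > 1 with 3190 not a perfect square). To show equality we compute the minimal polynomial of γ. From γ = √55 + √58: γ^2 = 55 + 2√(3190) + 58 = 113 + 2√(3190), so γ^2 - 113 = 2√(3190); squaring, (γ^2 - 113)^2 = 4·3190, i.e. γ^4 - 226γ^2 + 12769 - 12760 = 0, i.e. γ^4 - 226γ^2 + 9 = 0. So γ is a root of x^4 - 226x^2 + 9. This polynomial is irreducible over Q: it has no rational root (each ±√55 ± √58 is irrational), and any factorization into two quadratics over Q would force √(3190) ∈ Q (pairing opposite roots) or √55, √58 ∈ Q (other pairings), all impossible. Hence [Q(γ):Q] = 4 = [Q(√55, √58):Q], so Q(γ) = Q(√55, √58).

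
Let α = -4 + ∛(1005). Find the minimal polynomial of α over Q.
m_α(x) = x^3 + 12x^2 + 48x - 941

Set β = α + 4 = ∛(1005), so β^3 = 1005. Then (α + 4)^3 - 1005 = 0, i.e. α is a root of g(x) = (x + 4)^3 - 1005 = x^3 + 12x^2 + 48x - 941. Since g(x) = h(x + 4) where h(x) = x^3 - 1005, and h is irreducible over Q (because 1005 is not a perfect cube, so h has no rational root, and a monic cubic with no rational root is irreducible), g is also irreducible (irreducibility is preserved under the substitution x → x + 4). Hence m_α(x) = x^3 + 12x^2 + 48x - 941.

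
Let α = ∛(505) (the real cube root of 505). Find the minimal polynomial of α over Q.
m_α(x) = x^3 - 505

α satisfies α^3 = 505, so x^3 - 505 annihilates α. By the rational root test, a rational root p/q (in lowest terms) of x^3 - 505 would satisfy p^3 = 505 q^3, forcing q = 1 and p^3 = 505; but 505 is not a perfect cube, contradiction. A monic cubic over Q with no rational root is irreducible (any nontrivial factorization would include a linear factor). Hence x^3 - 505 is the minimal polynomial of α, and in particular [Q(α):Q] = 3.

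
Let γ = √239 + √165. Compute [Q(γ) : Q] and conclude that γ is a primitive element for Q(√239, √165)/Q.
[Q(γ) : Q] = 4 (equivalently, Q(γ) = Q(√239, √165))

Obviously Q(γ) ⊆ Q(√239, √165), and [Q(√239, √165):Q] = 4 (since 239, 165 are distinct squarefree integers > 1 with 39435 not a perfect square). To show equality we compute the minimal polynomial of γ. From γ = √239 + √165: γ^2 = 239 + 2√(39435) + 165 = 404 + 2√(39435), so γ^2 - 404 = 2√(39435); squaring, (γ^2 - 404)^2 = 4·39435, i.e. γ^4 - 808γ^2 + 163216 - 157740 = 0, i.e. γ^4 - 808γ^2 + 5476 = 0. So γ is a root of x^4 - 808x^2 + 5476. This polynomial is irreducible over Q: it has no rational root (each ±√239 ± √165 is irrational), and any factorization into two quadratics over Q would force √(39435) ∈ Q (pairing opposite roots) or √239, √165 ∈ Q (other pairings), all impossible. Hence [Q(γ):Q] = 4 = [Q(√239, √165):Q], so Q(γ) = Q(√239, √165).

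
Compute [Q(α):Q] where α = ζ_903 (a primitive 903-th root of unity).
[Q(α):Q] = 504

The minimal polynomial of ζ_903 over Q is the 903-th cyclotomic polynomial Φ_903(x), which is irreducible over Q and has degree φ(903) = 504. Hence [Q(α):Q] = φ(903) = 504.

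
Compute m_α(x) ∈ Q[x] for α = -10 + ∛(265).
m_α(x) = x^3 + 30x^2 + 300x + 735

Set β = α + 10 = ∛(265), so β^3 = 265. Then (α + 10)^3 - 265 = 0, i.e. α is a root of g(x) = (x + 10)^3 - 265 = x^3 + 30x^2 + 300x + 735. Since g(x) = h(x + 10) where h(x) = x^3 - 265, and h is irreducible over Q (because 265 is not a perfect cube, so h has no rational root, and a monic cubic with no rational root is irreducible), g is also irreducible (irreducibility is preserved under the substitution x → x + 10). Hence m_α(x) = x^3 + 30x^2 + 300x + 735.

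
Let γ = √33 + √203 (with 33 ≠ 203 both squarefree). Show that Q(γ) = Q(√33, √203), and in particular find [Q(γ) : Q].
[Q(γ) : Q] = 4 (equivalently, Q(γ) = Q(√33, √203))

Obviously Q(γ) ⊆ Q(√33, √203), and [Q(√33, √203):Q] = 4 (since 33, 203 are distinct squarefree integers > 1 with 6699 not a perfect square). To show equality we compute the minimal polynomial of γ. From γ = √33 + √203: γ^2 = 33 + 2√(6699) + 203 = 236 + 2√(6699), so γ^2 - 236 = 2√(6699); squaring, (γ^2 - 236)^2 = 4·6699, i.e. γ^4 - 472γ^2 + 55696 - 26796 = 0, i.e. γ^4 - 472γ^2 + 28900 = 0. So γ is a root of x^4 - 472x^2 + 28900. This polynomial is irreducible over Q: it has no rational root (each ±√33 ± √203 is irrational), and any factorization into two quadratics over Q would force √(6699) ∈ Q (pairing opposite roots) or √33, √203 ∈ Q (other pairings), all impossible. Hence [Q(γ):Q] = 4 = [Q(√33, √203):Q], so Q(γ) = Q(√33, √203).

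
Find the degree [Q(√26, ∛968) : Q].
[Q(√26, ∛968) : Q] = 6

Let L = Q(√26, ∛968). Since Q(√26) ⊂ L and [Q(√26):Q] = 2, the tower law gives 2 | [L:Q]. Likewise Q(∛968) ⊂ L with [Q(∛968):Q] = 3 (because 968 is not a perfect cube), so 3 | [L:Q]. As gcd(2,3) = 1, [L:Q] is divisible by 6. Conversely L is generated over Q by √26 and ∛968, so [L:Q] ≤ 2·3 = 6. Therefore [Q(√26, ∛968) : Q] = 6.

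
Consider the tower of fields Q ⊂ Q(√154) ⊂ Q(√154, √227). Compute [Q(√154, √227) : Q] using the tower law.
[Q(√154, √227) : Q] = 4

[Q(√154):Q] = 2 (min poly x^2 - 154, irreducible since 154 is squarefree > 1). For the top step, suppose √227 ∈ Q(√154), say √227 = c + d√154 with c, d ∈ Q. Squaring: 227 = c^2 + 154d^2 + 2cd√154. Since √154 ∉ Q this forces 2cd = 0. If d = 0 then √227 = c ∈ Q, contradicting 227 squarefree > 1. If c = 0 then 227 = 154d^2, so 154·227 = (154d)^2 is a perfect square in Q — but 154·227 = 34958 is not a perfect square (since 154 and 227 are distinct squarefree integers). Contradiction. Hence √227 ∉ Q(√154), so x^2 - 227 stays irreducible over Q(√154) and [Q(√154, √227) : Q(√154)] = 2. By the tower law, [Q(√154, √227) : Q] = 2 · 2 = 4.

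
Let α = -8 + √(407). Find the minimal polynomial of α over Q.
m_α(x) = x^2 + 16x - 343

From α + 8 = √(407), squaring gives (α + 8)^2 = 407, i.e. α^2 + 16α + 64 = 407, so α^2 + 16α - 343 = 0. The discriminant of x^2 + 16x - 343 is (16)^2 - 4·(-343) = 256 + 1372 = 1628, and 4·(407) is not a perfect square in Q since 407 is squarefree and ≠ 1. Hence x^2 + 16x - 343 is irreducible over Q and is the minimal polynomial of α.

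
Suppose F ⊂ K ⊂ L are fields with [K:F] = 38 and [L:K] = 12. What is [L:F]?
[L:F] = 456

The tower law says that for any tower of field extensions F ⊂ K ⊂ L with finite degrees, [L:F] = [L:K] · [K:F]. Here this gives [L:F] = 12 · 38 = 456.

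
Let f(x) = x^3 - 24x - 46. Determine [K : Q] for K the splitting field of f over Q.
[K : Q] = 6

By the rational root test, any rational root of the monic integer polynomial f(x) = x^3 - 24x - 46 must be an integer dividing the constant term -46, i.e. one of ±{1, 2, 23, 46}. Evaluating: f(1) = -69, f(-1) = -23, f(2) = -86, f(-2) = -6, f(23) = 11569, f(-23) = -11661, f(46) = 96186, f(-46) = -96278; none is 0, so f has no rational root and is therefore irreducible over Q (a cubic with no linear factor over a field is irreducible). For an irreducible cubic, the Galois group is A_3 or S_3 according as the discriminant disc(f) = -4a^3 - 27b^2 = -4·(-24)^3 - 27·(-46)^2 = -1836 is or is not a square in Q. Here disc(f) = -1836 is not a perfect square in Q, so the Galois group of f over Q is not contained in A_3 and must be all of S_3. The splitting field has degree |S_3| = 6 over Q, so [K : Q] = 6.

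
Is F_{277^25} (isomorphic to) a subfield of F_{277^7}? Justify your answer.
No: F_{277^25} is not a subfield of F_{277^7}

F_{p^m} embeds in F_{p^n} iff m | n. Here 25 ∤ 7 (since 7 = 0·25 + 7 with remainder 7 ≠ 0), so F_{277^25} is not a subfield of F_{277^7}. Equivalently: if it were, the tower law would give 25 = [F_{277^25}:F_277] dividing [F_{277^7}:F_277] = 7, contradiction.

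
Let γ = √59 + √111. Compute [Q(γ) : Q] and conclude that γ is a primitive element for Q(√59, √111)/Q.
[Q(γ) : Q] = 4 (equivalently, Q(γ) = Q(√59, √111))

Obviously Q(γ) ⊆ Q(√59, √111), and [Q(√59, √111):Q] = 4 (since 59, 111 are distinct squarefree integers > 1 with 6549 not a perfect square). To show equality we compute the minimal polynomial of γ. From γ = √59 + √111: γ^2 = 59 + 2√(6549) + 111 = 170 + 2√(6549), so γ^2 - 170 = 2√(6549); squaring, (γ^2 - 170)^2 = 4·6549, i.e. γ^4 - 340γ^2 + 28900 - 26196 = 0, i.e. γ^4 - 340γ^2 + 2704 = 0. So γ is a root of x^4 - 340x^2 + 2704. This polynomial is irreducible over Q: it has no rational root (each ±√59 ± √111 is irrational), and any factorization into two quadratics over Q would force √(6549) ∈ Q (pairing opposite roots) or √59, √111 ∈ Q (other pairings), all impossible. Hence [Q(γ):Q] = 4 = [Q(√59, √111):Q], so Q(γ) = Q(√59, √111).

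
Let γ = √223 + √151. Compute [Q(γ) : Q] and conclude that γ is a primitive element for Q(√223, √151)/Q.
[Q(γ) : Q] = 4 (equivalently, Q(γ) = Q(√223, √151))

Obviously Q(γ) ⊆ Q(√223, √151), and [Q(√223, √151):Q] = 4 (since 223, 151 are distinct squarefree integers > 1 with 33673 not a perfect square). To show equality we compute the minimal polynomial of γ. From γ = √223 + √151: γ^2 = 223 + 2√(33673) + 151 = 374 + 2√(33673), so γ^2 - 374 = 2√(33673); squaring, (γ^2 - 374)^2 = 4·33673, i.e. γ^4 - 748γ^2 + 139876 - 134692 = 0, i.e. γ^4 - 748γ^2 + 5184 = 0. So γ is a root of x^4 - 748x^2 + 5184. This polynomial is irreducible over Q: it has no rational root (each ±√223 ± √151 is irrational), and any factorization into two quadratics over Q would force √(33673) ∈ Q (pairing opposite roots) or √223, √151 ∈ Q (other pairings), all impossible. Hence [Q(γ):Q] = 4 = [Q(√223, √151):Q], so Q(γ) = Q(√223, √151).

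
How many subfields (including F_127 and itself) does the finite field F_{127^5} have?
F_{127^5} has 2 subfields

The subfields of F_{p^n} are exactly the fields F_{p^d} for d | n (each is the fixed field of the unique index-d subgroup of Gal(F_{p^n}/F_p) ≅ Z/nZ). The divisors of n = 5 are {1, 5}, giving 2 subfields: F_{127^1}, F_{127^5}.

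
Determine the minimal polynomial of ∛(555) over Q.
m_α(x) = x^3 - 555

α satisfies α^3 = 555, so x^3 - 555 annihilates α. By the rational root test, a rational root p/q (in lowest terms) of x^3 - 555 would satisfy p^3 = 555 q^3, forcing q = 1 and p^3 = 555; but 555 is not a perfect cube, contradiction. A monic cubic over Q with no rational root is irreducible (any nontrivial factorization would include a linear factor). Hence x^3 - 555 is the minimal polynomial of α, and in particular [Q(α):Q] = 3.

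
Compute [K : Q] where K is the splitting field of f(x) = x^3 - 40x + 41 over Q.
[K : Q] = 6

By the rational root test, any rational root of the monic integer polynomial f(x) = x^3 - 40x + 41 must be an integer dividing the constant term 41, i.e. one of ±{1, 41}. Evaluating: f(1) = 2, f(-1) = 80, f(41) = 67322, f(-41) = -67240; none is 0, so f has no rational root and is therefore irreducible over Q (a cubic with no linear factor over a field is irreducible). For an irreducible cubic, the Galois group is A_3 or S_3 according as the discriminant disc(f) = -4a^3 - 27b^2 = -4·(-40)^3 - 27·(41)^2 = 210613 is or is not a square in Q. Here disc(f) = 210613 is not a perfect square in Q, so the Galois group of f over Q is not contained in A_3 and must be all of S_3. The splitting field has degree |S_3| = 6 over Q, so [K : Q] = 6.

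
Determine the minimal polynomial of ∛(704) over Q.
m_α(x) = x^3 - 704

α satisfies α^3 = 704, so x^3 - 704 annihilates α. By the rational root test, a rational root p/q (in lowest terms) of x^3 - 704 would satisfy p^3 = 704 q^3, forcing q = 1 and p^3 = 704; but 704 is not a perfect cube, contradiction. A monic cubic over Q with no rational root is irreducible (any nontrivial factorization would include a linear factor). Hence x^3 - 704 is the minimal polynomial of α, and in particular [Q(α):Q] = 3.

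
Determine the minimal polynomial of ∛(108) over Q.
m_α(x) = x^3 - 108

α satisfies α^3 = 108, so x^3 - 108 annihilates α. By the rational root test, a rational root p/q (in lowest terms) of x^3 - 108 would satisfy p^3 = 108 q^3, forcing q = 1 and p^3 = 108; but 108 is not a perfect cube, contradiction. A monic cubic over Q with no rational root is irreducible (any nontrivial factorization would include a linear factor). Hence x^3 - 108 is the minimal polynomial of α, and in particular [Q(α):Q] = 3.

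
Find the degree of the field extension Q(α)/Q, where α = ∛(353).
[Q(α):Q] = 3

The minimal polynomial of α is x^3 - 353, irreducible over Q since 353 is not a perfect cube (so x^3 - 353 has no rational root). Hence [Q(α):Q] = deg(m_α) = 3.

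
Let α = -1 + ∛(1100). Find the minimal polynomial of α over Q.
m_α(x) = x^3 + 3x^2 + 3x - 1099

Set β = α + 1 = ∛(1100), so β^3 = 1100. Then (α + 1)^3 - 1100 = 0, i.e. α is a root of g(x) = (x + 1)^3 - 1100 = x^3 + 3x^2 + 3x - 1099. Since g(x) = h(x + 1) where h(x) = x^3 - 1100, and h is irreducible over Q (because 1100 is not a perfect cube, so h has no rational root, and a monic cubic with no rational root is irreducible), g is also irreducible (irreducibility is preserved under the substitution x → x + 1). Hence m_α(x) = x^3 + 3x^2 + 3x - 1099.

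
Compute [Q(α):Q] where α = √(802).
[Q(α):Q] = 2

[Q(α):Q] equals the degree of the minimal polynomial of α. Here α^2 = 802 and x^2 - 802 is irreducible (d = 802 is squarefree, ≠ 1, hence not a square), so deg(m_α) = 2. Thus [Q(α):Q] = 2.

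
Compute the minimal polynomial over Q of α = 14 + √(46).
m_α(x) = x^2 - 28x + 150

From α - 14 = √(46), squaring gives (α - 14)^2 = 46, i.e. α^2 - 28α + 196 = 46, so α^2 - 28α + 150 = 0. The discriminant of x^2 - 28x + 150 is (-28)^2 - 4·(150) = 784 - 600 = 184, and 4·(46) is not a perfect square in Q since 46 is squarefree and ≠ 1. Hence x^2 - 28x + 150 is irreducible over Q and is the minimal polynomial of α.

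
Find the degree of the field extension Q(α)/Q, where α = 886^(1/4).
[Q(α):Q] = 4

α is a root of x^4 - 886. By Eisenstein's criterion at the prime p = 2 (which divides the constant term 886 but p^2 = 4 does not, since 886 is squarefree), x^4 - 886 is irreducible over Q. Hence [Q(α):Q] = 4.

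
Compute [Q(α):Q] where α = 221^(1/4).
[Q(α):Q] = 4

α is a root of x^4 - 221. By Eisenstein's criterion at the prime p = 13 (which divides the constant term 221 but p^2 = 169 does not, since 221 is squarefree), x^4 - 221 is irreducible over Q. Hence [Q(α):Q] = 4.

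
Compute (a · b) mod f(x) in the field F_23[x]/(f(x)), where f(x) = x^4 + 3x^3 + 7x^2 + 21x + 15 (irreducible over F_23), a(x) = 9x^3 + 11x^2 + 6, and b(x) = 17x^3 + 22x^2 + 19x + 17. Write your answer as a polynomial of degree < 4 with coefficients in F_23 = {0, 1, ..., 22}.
a · b ≡ 20x^3 + 8x^2 + 7x + 18 (mod f(x))

Multiply in F_23[x]: a(x)·b(x) = (9x^3 + 11x^2 + 6)·(17x^3 + 22x^2 + 19x + 17) = 15x^6 + 17x^5 + 22x^4 + 4x^3 + 20x^2 + 22x + 10. This has degree ≥ 4, so divide by f(x) over F_23: 15x^6 + 17x^5 + 22x^4 + 4x^3 + 20x^2 + 22x + 10 = (15x^2 + 18x + 1)·(x^4 + 3x^3 + 7x^2 + 21x + 15) + (20x^3 + 8x^2 + 7x + 18). Hence a·b ≡ 20x^3 + 8x^2 + 7x + 18 (mod f). (F_23[x]/(f) is a field with 23^4 = 279841 elements since f is irreducible of degree 4.)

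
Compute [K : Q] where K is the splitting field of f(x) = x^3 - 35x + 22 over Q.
[K : Q] = 6

By the rational root test, any rational root of the monic integer polynomial f(x) = x^3 - 35x + 22 must be an integer dividing the constant term 22, i.e. one of ±{1, 2, 11, 22}. Evaluating: f(1) = -12, f(-1) = 56, f(2) = -40, f(-2) = 84, f(11) = 968, f(-11) = -924, f(22) = 9900, f(-22) = -9856; none is 0, so f has no rational root and is therefore irreducible over Q (a cubic with no linear factor over a field is irreducible). For an irreducible cubic, the Galois group is A_3 or S_3 according as the discriminant disc(f) = -4a^3 - 27b^2 = -4·(-35)^3 - 27·(22)^2 = 158432 is or is not a square in Q. Here disc(f) = 158432 is not a perfect square in Q, so the Galois group of f over Q is not contained in A_3 and must be all of S_3. The splitting field has degree |S_3| = 6 over Q, so [K : Q] = 6.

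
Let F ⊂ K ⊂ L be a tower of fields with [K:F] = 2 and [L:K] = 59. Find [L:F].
[L:F] = 118

The tower law says that for any tower of field extensions F ⊂ K ⊂ L with finite degrees, [L:F] = [L:K] · [K:F]. Here this gives [L:F] = 59 · 2 = 118.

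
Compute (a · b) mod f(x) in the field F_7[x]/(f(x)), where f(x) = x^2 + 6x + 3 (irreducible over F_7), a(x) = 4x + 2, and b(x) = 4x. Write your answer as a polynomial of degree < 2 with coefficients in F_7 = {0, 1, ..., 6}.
a · b ≡ 3x + 1 (mod f(x))

Multiply in F_7[x]: a(x)·b(x) = (4x + 2)·(4x) = 2x^2 + x. This has degree ≥ 2, so divide by f(x) over F_7: 2x^2 + x = (2)·(x^2 + 6x + 3) + (3x + 1). Hence a·b ≡ 3x + 1 (mod f). (F_7[x]/(f) is a field with 7^2 = 49 elements since f is irreducible of degree 2.)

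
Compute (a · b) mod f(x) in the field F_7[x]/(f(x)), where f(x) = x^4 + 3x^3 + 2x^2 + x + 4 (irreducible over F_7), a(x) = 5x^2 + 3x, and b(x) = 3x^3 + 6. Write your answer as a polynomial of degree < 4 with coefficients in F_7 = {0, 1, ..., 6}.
a · b ≡ x^3 + 3x^2 + x + 4 (mod f(x))

Multiply in F_7[x]: a(x)·b(x) = (5x^2 + 3x)·(3x^3 + 6) = x^5 + 2x^4 + 2x^2 + 4x. This has degree ≥ 4, so divide by f(x) over F_7: x^5 + 2x^4 + 2x^2 + 4x = (x + 6)·(x^4 + 3x^3 + 2x^2 + x + 4) + (x^3 + 3x^2 + x + 4). Hence a·b ≡ x^3 + 3x^2 + x + 4 (mod f). (F_7[x]/(f) is a field with 7^4 = 2401 elements since f is irreducible of degree 4.)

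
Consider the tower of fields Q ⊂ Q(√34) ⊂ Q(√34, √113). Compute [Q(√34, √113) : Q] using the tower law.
[Q(√34, √113) : Q] = 4

[Q(√34):Q] = 2 (min poly x^2 - 34, irreducible since 34 is squarefree > 1). For the top step, suppose √113 ∈ Q(√34), say √113 = c + d√34 with c, d ∈ Q. Squaring: 113 = c^2 + 34d^2 + 2cd√34. Since √34 ∉ Q this forces 2cd = 0. If d = 0 then √113 = c ∈ Q, contradicting 113 squarefree > 1. If c = 0 then 113 = 34d^2, so 34·113 = (34d)^2 is a perfect square in Q — but 34·113 = 3842 is not a perfect square (since 34 and 113 are distinct squarefree integers). Contradiction. Hence √113 ∉ Q(√34), so x^2 - 113 stays irreducible over Q(√34) and [Q(√34, √113) : Q(√34)] = 2. By the tower law, [Q(√34, √113) : Q] = 2 · 2 = 4.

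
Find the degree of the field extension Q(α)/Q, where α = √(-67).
[Q(α):Q] = 2

[Q(α):Q] equals the degree of the minimal polynomial of α. Here α^2 = -67 and x^2 + 67 is irreducible (d = -67 is squarefree, ≠ 1, hence not a square), so deg(m_α) = 2. Thus [Q(α):Q] = 2.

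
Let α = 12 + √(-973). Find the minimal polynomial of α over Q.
m_α(x) = x^2 - 24x + 1117

From α - 12 = √(-973), squaring gives (α - 12)^2 = -973, i.e. α^2 - 24α + 144 = -973, so α^2 - 24α + 1117 = 0. The discriminant of x^2 - 24x + 1117 is (-24)^2 - 4·(1117) = 576 - 4468 = -3892, and 4·(-973) is not a perfect square in Q since -973 is squarefree and ≠ 1. Hence x^2 - 24x + 1117 is irreducible over Q and is the minimal polynomial of α.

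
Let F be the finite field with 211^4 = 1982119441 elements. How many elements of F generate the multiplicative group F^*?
There are φ(1982119440) = 438337536 primitive elements

F_q^* is cyclic of order q - 1 = 1982119440. A cyclic group of order m has exactly φ(m) generators. Here m = 1982119440 = 2^4 · 3 · 5 · 7 · 53 · 113 · 197, so the number of primitive elements is φ(1982119440) = 438337536.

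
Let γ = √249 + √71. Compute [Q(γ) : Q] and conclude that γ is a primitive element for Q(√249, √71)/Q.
[Q(γ) : Q] = 4 (equivalently, Q(γ) = Q(√249, √71))

Obviously Q(γ) ⊆ Q(√249, √71), and [Q(√249, √71):Q] = 4 (since 249, 71 are distinct squarefree integers > 1 with 17679 not a perfect square). To show equality we compute the minimal polynomial of γ. From γ = √249 + √71: γ^2 = 249 + 2√(17679) + 71 = 320 + 2√(17679), so γ^2 - 320 = 2√(17679); squaring, (γ^2 - 320)^2 = 4·17679, i.e. γ^4 - 640γ^2 + 102400 - 70716 = 0, i.e. γ^4 - 640γ^2 + 31684 = 0. So γ is a root of x^4 - 640x^2 + 31684. This polynomial is irreducible over Q: it has no rational root (each ±√249 ± √71 is irrational), and any factorization into two quadratics over Q would force √(17679) ∈ Q (pairing opposite roots) or √249, √71 ∈ Q (other pairings), all impossible. Hence [Q(γ):Q] = 4 = [Q(√249, √71):Q], so Q(γ) = Q(√249, √71).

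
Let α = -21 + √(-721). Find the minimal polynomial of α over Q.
m_α(x) = x^2 + 42x + 1162

From α + 21 = √(-721), squaring gives (α + 21)^2 = -721, i.e. α^2 + 42α + 441 = -721, so α^2 + 42α + 1162 = 0. The discriminant of x^2 + 42x + 1162 is (42)^2 - 4·(1162) = 1764 - 4648 = -2884, and 4·(-721) is not a perfect square in Q since -721 is squarefree and ≠ 1. Hence x^2 + 42x + 1162 is irreducible over Q and is the minimal polynomial of α.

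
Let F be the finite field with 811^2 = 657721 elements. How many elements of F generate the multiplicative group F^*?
There are φ(657720) = 145152 primitive elements

F_q^* is cyclic of order q - 1 = 657720. A cyclic group of order m has exactly φ(m) generators. Here m = 657720 = 2^3 · 3^4 · 5 · 7 · 29, so the number of primitive elements is φ(657720) = 145152.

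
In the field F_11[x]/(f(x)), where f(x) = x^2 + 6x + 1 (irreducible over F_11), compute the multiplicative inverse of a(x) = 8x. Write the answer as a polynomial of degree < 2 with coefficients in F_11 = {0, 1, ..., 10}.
a(x)^(-1) ≡ 4x + 2 (mod f(x))

Since f is irreducible over F_11, F_11[x]/(f) is a field and a(x) ≠ 0 has an inverse. Apply the extended Euclidean algorithm to f(x) and a(x) in F_11[x]: f(x) = (7x + 9)·a(x) + (1). The last nonzero remainder is the constant 1 = gcd(f, a) in F_11. Back-substituting through the division chain expresses 1 = s(x)·a(x) + t(x)·f(x) with s(x) ≡ 4x + 2 (mod f), so a(x)^(-1) ≡ s(x) = 4x + 2 (mod f). Check: (8x)·(4x + 2) = 10x^2 + 5x ≡ 1 (mod x^2 + 6x + 1).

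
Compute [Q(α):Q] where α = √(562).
[Q(α):Q] = 2

[Q(α):Q] equals the degree of the minimal polynomial of α. Here α^2 = 562 and x^2 - 562 is irreducible (d = 562 is squarefree, ≠ 1, hence not a square), so deg(m_α) = 2. Thus [Q(α):Q] = 2.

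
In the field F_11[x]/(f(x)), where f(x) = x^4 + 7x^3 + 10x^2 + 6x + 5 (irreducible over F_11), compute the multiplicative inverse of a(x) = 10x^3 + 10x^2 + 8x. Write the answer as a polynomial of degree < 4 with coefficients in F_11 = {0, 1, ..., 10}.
a(x)^(-1) ≡ 10x^2 + 3x + 9 (mod f(x))

Since f is irreducible over F_11, F_11[x]/(f) is a field and a(x) ≠ 0 has an inverse. Apply the extended Euclidean algorithm to f(x) and a(x) in F_11[x]: f(x) = (10x + 5)·a(x) + (x^2 + 10x + 5);  a(x) = (10x + 9)·(x^2 + 10x + 5) + (10). The last nonzero remainder is the constant 10 = gcd(f, a) in F_11. Back-substituting through the division chain expresses 10 = s(x)·a(x) + t(x)·f(x) with s(x) ≡ x^2 + 8x + 2 (mod f), so (x^2 + 8x + 2)·a(x) ≡ 10 (mod f). Multiplying by 10^(-1) ≡ 10 in F_11 gives a(x)^(-1) ≡ 10·(x^2 + 8x + 2) ≡ 10x^2 + 3x + 9 (mod f). Check: (10x^3 + 10x^2 + 8x)·(10x^2 + 3x + 9) = x^5 + 9x^4 + 2x^3 + 4x^2 + 6x ≡ 1 (mod x^4 + 7x^3 + 10x^2 + 6x + 5).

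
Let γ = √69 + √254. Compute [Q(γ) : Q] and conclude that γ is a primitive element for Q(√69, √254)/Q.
[Q(γ) : Q] = 4 (equivalently, Q(γ) = Q(√69, √254))

Obviously Q(γ) ⊆ Q(√69, √254), and [Q(√69, √254):Q] = 4 (since 69, 254 are distinct squarefree integers > 1 with 17526 not a perfect square). To show equality we compute the minimal polynomial of γ. From γ = √69 + √254: γ^2 = 69 + 2√(17526) + 254 = 323 + 2√(17526), so γ^2 - 323 = 2√(17526); squaring, (γ^2 - 323)^2 = 4·17526, i.e. γ^4 - 646γ^2 + 104329 - 70104 = 0, i.e. γ^4 - 646γ^2 + 34225 = 0. So γ is a root of x^4 - 646x^2 + 34225. This polynomial is irreducible over Q: it has no rational root (each ±√69 ± √254 is irrational), and any factorization into two quadratics over Q would force √(17526) ∈ Q (pairing opposite roots) or √69, √254 ∈ Q (other pairings), all impossible. Hence [Q(γ):Q] = 4 = [Q(√69, √254):Q], so Q(γ) = Q(√69, √254).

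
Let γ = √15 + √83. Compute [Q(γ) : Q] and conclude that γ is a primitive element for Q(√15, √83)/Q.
[Q(γ) : Q] = 4 (equivalently, Q(γ) = Q(√15, √83))

Obviously Q(γ) ⊆ Q(√15, √83), and [Q(√15, √83):Q] = 4 (since 15, 83 are distinct squarefree integers > 1 with 1245 not a perfect square). To show equality we compute the minimal polynomial of γ. From γ = √15 + √83: γ^2 = 15 + 2√(1245) + 83 = 98 + 2√(1245), so γ^2 - 98 = 2√(1245); squaring, (γ^2 - 98)^2 = 4·1245, i.e. γ^4 - 196γ^2 + 9604 - 4980 = 0, i.e. γ^4 - 196γ^2 + 4624 = 0. So γ is a root of x^4 - 196x^2 + 4624. This polynomial is irreducible over Q: it has no rational root (each ±√15 ± √83 is irrational), and any factorization into two quadratics over Q would force √(1245) ∈ Q (pairing opposite roots) or √15, √83 ∈ Q (other pairings), all impossible. Hence [Q(γ):Q] = 4 = [Q(√15, √83):Q], so Q(γ) = Q(√15, √83).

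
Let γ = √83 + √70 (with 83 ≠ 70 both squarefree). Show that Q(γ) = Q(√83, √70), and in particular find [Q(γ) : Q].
[Q(γ) : Q] = 4 (equivalently, Q(γ) = Q(√83, √70))

Obviously Q(γ) ⊆ Q(√83, √70), and [Q(√83, √70):Q] = 4 (since 83, 70 are distinct squarefree integers > 1 with 5810 not a perfect square). To show equality we compute the minimal polynomial of γ. From γ = √83 + √70: γ^2 = 83 + 2√(5810) + 70 = 153 + 2√(5810), so γ^2 - 153 = 2√(5810); squaring, (γ^2 - 153)^2 = 4·5810, i.e. γ^4 - 306γ^2 + 23409 - 23240 = 0, i.e. γ^4 - 306γ^2 + 169 = 0. So γ is a root of x^4 - 306x^2 + 169. This polynomial is irreducible over Q: it has no rational root (each ±√83 ± √70 is irrational), and any factorization into two quadratics over Q would force √(5810) ∈ Q (pairing opposite roots) or √83, √70 ∈ Q (other pairings), all impossible. Hence [Q(γ):Q] = 4 = [Q(√83, √70):Q], so Q(γ) = Q(√83, √70).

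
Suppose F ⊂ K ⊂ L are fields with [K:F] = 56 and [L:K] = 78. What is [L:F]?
[L:F] = 4368

The tower law says that for any tower of field extensions F ⊂ K ⊂ L with finite degrees, [L:F] = [L:K] · [K:F]. Here this gives [L:F] = 78 · 56 = 4368.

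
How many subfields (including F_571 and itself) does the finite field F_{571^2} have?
F_{571^2} has 2 subfields

The subfields of F_{p^n} are exactly the fields F_{p^d} for d | n (each is the fixed field of the unique index-d subgroup of Gal(F_{p^n}/F_p) ≅ Z/nZ). The divisors of n = 2 are {1, 2}, giving 2 subfields: F_{571^1}, F_{571^2}.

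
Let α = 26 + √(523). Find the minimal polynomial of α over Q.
m_α(x) = x^2 - 52x + 153

From α - 26 = √(523), squaring gives (α - 26)^2 = 523, i.e. α^2 - 52α + 676 = 523, so α^2 - 52α + 153 = 0. The discriminant of x^2 - 52x + 153 is (-52)^2 - 4·(153) = 2704 - 612 = 2092, and 4·(523) is not a perfect square in Q since 523 is squarefree and ≠ 1. Hence x^2 - 52x + 153 is irreducible over Q and is the minimal polynomial of α.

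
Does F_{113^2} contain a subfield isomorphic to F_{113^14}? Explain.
No: F_{113^14} is not a subfield of F_{113^2}

F_{p^m} embeds in F_{p^n} iff m | n. Here 14 ∤ 2 (since 2 = 0·14 + 2 with remainder 2 ≠ 0), so F_{113^14} is not a subfield of F_{113^2}. Equivalently: if it were, the tower law would give 14 = [F_{113^14}:F_113] dividing [F_{113^2}:F_113] = 2, contradiction.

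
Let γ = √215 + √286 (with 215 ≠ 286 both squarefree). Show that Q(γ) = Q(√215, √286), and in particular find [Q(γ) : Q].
[Q(γ) : Q] = 4 (equivalently, Q(γ) = Q(√215, √286))

Obviously Q(γ) ⊆ Q(√215, √286), and [Q(√215, √286):Q] = 4 (since 215, 286 are distinct squarefree integers > 1 with 61490 not a perfect square). To show equality we compute the minimal polynomial of γ. From γ = √215 + √286: γ^2 = 215 + 2√(61490) + 286 = 501 + 2√(61490), so γ^2 - 501 = 2√(61490); squaring, (γ^2 - 501)^2 = 4·61490, i.e. γ^4 - 1002γ^2 + 251001 - 245960 = 0, i.e. γ^4 - 1002γ^2 + 5041 = 0. So γ is a root of x^4 - 1002x^2 + 5041. This polynomial is irreducible over Q: it has no rational root (each ±√215 ± √286 is irrational), and any factorization into two quadratics over Q would force √(61490) ∈ Q (pairing opposite roots) or √215, √286 ∈ Q (other pairings), all impossible. Hence [Q(γ):Q] = 4 = [Q(√215, √286):Q], so Q(γ) = Q(√215, √286).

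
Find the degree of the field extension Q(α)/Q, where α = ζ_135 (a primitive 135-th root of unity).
[Q(α):Q] = 72

The minimal polynomial of ζ_135 over Q is the 135-th cyclotomic polynomial Φ_135(x), which is irreducible over Q and has degree φ(135) = 72. Hence [Q(α):Q] = φ(135) = 72.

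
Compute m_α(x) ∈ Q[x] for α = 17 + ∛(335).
m_α(x) = x^3 - 51x^2 + 867x - 5248

Set β = α - 17 = ∛(335), so β^3 = 335. Then (α - 17)^3 - 335 = 0, i.e. α is a root of g(x) = (x - 17)^3 - 335 = x^3 - 51x^2 + 867x - 5248. Since g(x) = h(x - 17) where h(x) = x^3 - 335, and h is irreducible over Q (because 335 is not a perfect cube, so h has no rational root, and a monic cubic with no rational root is irreducible), g is also irreducible (irreducibility is preserved under the substitution x → x - 17). Hence m_α(x) = x^3 - 51x^2 + 867x - 5248.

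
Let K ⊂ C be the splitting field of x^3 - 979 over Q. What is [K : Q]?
[K : Q] = 6

The roots of x^3 - 979 are ∛979, ω∛979, ω^2∛979 where ω = e^(2πi/3) is a primitive cube root of unity, so K = Q(∛979, ω). Now [Q(∛979):Q] = 3 (since 979 is not a perfect cube, x^3 - 979 is irreducible) and [Q(ω):Q] = 2. Both 2 and 3 divide [K:Q], and [K:Q] ≤ 3·2 = 6, so [K:Q] = 6. (Equivalently: Q(∛979) ⊂ R but ω ∉ R, so [K : Q(∛979)] = 2.)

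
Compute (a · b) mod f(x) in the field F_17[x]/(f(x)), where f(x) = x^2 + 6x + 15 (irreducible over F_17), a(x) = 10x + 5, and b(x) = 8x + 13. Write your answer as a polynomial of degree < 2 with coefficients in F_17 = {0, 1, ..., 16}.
a · b ≡ 13x + 4 (mod f(x))

Multiply in F_17[x]: a(x)·b(x) = (10x + 5)·(8x + 13) = 12x^2 + 14. This has degree ≥ 2, so divide by f(x) over F_17: 12x^2 + 14 = (12)·(x^2 + 6x + 15) + (13x + 4). Hence a·b ≡ 13x + 4 (mod f). (F_17[x]/(f) is a field with 17^2 = 289 elements since f is irreducible of degree 2.)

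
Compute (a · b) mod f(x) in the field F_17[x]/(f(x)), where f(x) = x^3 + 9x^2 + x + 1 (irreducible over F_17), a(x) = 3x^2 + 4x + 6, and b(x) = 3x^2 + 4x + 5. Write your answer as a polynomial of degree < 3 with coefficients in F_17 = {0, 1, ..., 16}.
a · b ≡ 9x^2 + 7x + 2 (mod f(x))

Multiply in F_17[x]: a(x)·b(x) = (3x^2 + 4x + 6)·(3x^2 + 4x + 5) = 9x^4 + 7x^3 + 15x^2 + 10x + 13. This has degree ≥ 3, so divide by f(x) over F_17: 9x^4 + 7x^3 + 15x^2 + 10x + 13 = (9x + 11)·(x^3 + 9x^2 + x + 1) + (9x^2 + 7x + 2). Hence a·b ≡ 9x^2 + 7x + 2 (mod f). (F_17[x]/(f) is a field with 17^3 = 4913 elements since f is irreducible of degree 3.)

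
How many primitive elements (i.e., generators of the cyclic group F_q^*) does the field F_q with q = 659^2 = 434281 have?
There are φ(434280) = 88320 primitive elements

F_q^* is cyclic of order q - 1 = 434280. A cyclic group of order m has exactly φ(m) generators. Here m = 434280 = 2^3 · 3 · 5 · 7 · 11 · 47, so the number of primitive elements is φ(434280) = 88320.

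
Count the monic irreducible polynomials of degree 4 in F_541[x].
There are 21415468770 monic irreducible polynomials of degree 4 over F_541

Each element of F_{541^4} that lies in no proper subfield is a root of exactly one monic irreducible of degree 4 over F_541, and each such polynomial has 4 distinct roots in F_{541^4}. By Möbius inversion the count is N_541(4) = (1/4) Σ_{d|4} μ(4/d) · 541^d = (1/4)(μ(4)·541^1 + μ(2)·541^2 + μ(1)·541^4) = 85661875080/4 = 21415468770.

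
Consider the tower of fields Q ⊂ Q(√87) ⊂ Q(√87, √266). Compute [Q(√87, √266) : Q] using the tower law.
[Q(√87, √266) : Q] = 4

[Q(√87):Q] = 2 (min poly x^2 - 87, irreducible since 87 is squarefree > 1). For the top step, suppose √266 ∈ Q(√87), say √266 = c + d√87 with c, d ∈ Q. Squaring: 266 = c^2 + 87d^2 + 2cd√87. Since √87 ∉ Q this forces 2cd = 0. If d = 0 then √266 = c ∈ Q, contradicting 266 squarefree > 1. If c = 0 then 266 = 87d^2, so 87·266 = (87d)^2 is a perfect square in Q — but 87·266 = 23142 is not a perfect square (since 87 and 266 are distinct squarefree integers). Contradiction. Hence √266 ∉ Q(√87), so x^2 - 266 stays irreducible over Q(√87) and [Q(√87, √266) : Q(√87)] = 2. By the tower law, [Q(√87, √266) : Q] = 2 · 2 = 4.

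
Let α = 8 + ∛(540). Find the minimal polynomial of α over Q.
m_α(x) = x^3 - 24x^2 + 192x - 1052

Set β = α - 8 = ∛(540), so β^3 = 540. Then (α - 8)^3 - 540 = 0, i.e. α is a root of g(x) = (x - 8)^3 - 540 = x^3 - 24x^2 + 192x - 1052. Since g(x) = h(x - 8) where h(x) = x^3 - 540, and h is irreducible over Q (because 540 is not a perfect cube, so h has no rational root, and a monic cubic with no rational root is irreducible), g is also irreducible (irreducibility is preserved under the substitution x → x - 8). Hence m_α(x) = x^3 - 24x^2 + 192x - 1052.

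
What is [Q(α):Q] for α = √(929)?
[Q(α):Q] = 2

[Q(α):Q] equals the degree of the minimal polynomial of α. Here α^2 = 929 and x^2 - 929 is irreducible (d = 929 is squarefree, ≠ 1, hence not a square), so deg(m_α) = 2. Thus [Q(α):Q] = 2.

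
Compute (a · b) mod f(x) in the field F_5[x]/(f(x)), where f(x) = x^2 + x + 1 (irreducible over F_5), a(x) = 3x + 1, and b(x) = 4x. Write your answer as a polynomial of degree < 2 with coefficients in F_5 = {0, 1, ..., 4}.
a · b ≡ 2x + 3 (mod f(x))

Multiply in F_5[x]: a(x)·b(x) = (3x + 1)·(4x) = 2x^2 + 4x. This has degree ≥ 2, so divide by f(x) over F_5: 2x^2 + 4x = (2)·(x^2 + x + 1) + (2x + 3). Hence a·b ≡ 2x + 3 (mod f). (F_5[x]/(f) is a field with 5^2 = 25 elements since f is irreducible of degree 2.)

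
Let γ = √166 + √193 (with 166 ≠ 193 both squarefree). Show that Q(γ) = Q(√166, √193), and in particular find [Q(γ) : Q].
[Q(γ) : Q] = 4 (equivalently, Q(γ) = Q(√166, √193))

Obviously Q(γ) ⊆ Q(√166, √193), and [Q(√166, √193):Q] = 4 (since 166, 193 are distinct squarefree integers > 1 with 32038 not a perfect square). To show equality we compute the minimal polynomial of γ. From γ = √166 + √193: γ^2 = 166 + 2√(32038) + 193 = 359 + 2√(32038), so γ^2 - 359 = 2√(32038); squaring, (γ^2 - 359)^2 = 4·32038, i.e. γ^4 - 718γ^2 + 128881 - 128152 = 0, i.e. γ^4 - 718γ^2 + 729 = 0. So γ is a root of x^4 - 718x^2 + 729. This polynomial is irreducible over Q: it has no rational root (each ±√166 ± √193 is irrational), and any factorization into two quadratics over Q would force √(32038) ∈ Q (pairing opposite roots) or √166, √193 ∈ Q (other pairings), all impossible. Hence [Q(γ):Q] = 4 = [Q(√166, √193):Q], so Q(γ) = Q(√166, √193).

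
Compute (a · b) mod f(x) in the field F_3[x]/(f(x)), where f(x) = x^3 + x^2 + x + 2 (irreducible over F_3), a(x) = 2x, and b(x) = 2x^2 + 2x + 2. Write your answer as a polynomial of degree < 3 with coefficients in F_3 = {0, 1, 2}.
a · b ≡ 1 (mod f(x))

Multiply in F_3[x]: a(x)·b(x) = (2x)·(2x^2 + 2x + 2) = x^3 + x^2 + x. This has degree ≥ 3, so divide by f(x) over F_3: x^3 + x^2 + x = (1)·(x^3 + x^2 + x + 2) + (1). Hence a·b ≡ 1 (mod f). (F_3[x]/(f) is a field with 3^3 = 27 elements since f is irreducible of degree 3.)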